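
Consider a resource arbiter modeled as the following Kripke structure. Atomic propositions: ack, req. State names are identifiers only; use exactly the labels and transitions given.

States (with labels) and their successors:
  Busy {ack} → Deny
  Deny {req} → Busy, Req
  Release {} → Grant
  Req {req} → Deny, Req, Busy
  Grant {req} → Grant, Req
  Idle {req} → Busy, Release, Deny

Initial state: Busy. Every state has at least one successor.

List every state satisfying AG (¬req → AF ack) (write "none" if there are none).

States satisfying ¬req → AF ack: {Busy, Deny, Req, Grant, Idle}.
States satisfying AG (¬req → AF ack): {Busy, Deny, Req, Grant}.

{Busy, Deny, Req, Grant}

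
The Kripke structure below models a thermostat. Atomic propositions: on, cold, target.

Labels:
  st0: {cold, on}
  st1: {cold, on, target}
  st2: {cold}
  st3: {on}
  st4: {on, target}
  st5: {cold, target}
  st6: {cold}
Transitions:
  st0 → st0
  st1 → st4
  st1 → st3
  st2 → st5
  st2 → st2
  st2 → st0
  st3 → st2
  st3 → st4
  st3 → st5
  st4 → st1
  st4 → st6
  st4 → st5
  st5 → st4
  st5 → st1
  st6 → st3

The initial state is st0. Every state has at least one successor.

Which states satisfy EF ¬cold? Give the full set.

{st1, st2, st3, st4, st5, st6}

States satisfying ¬cold: {st3, st4}.
States satisfying EF ¬cold: {st1, st2, st3, st4, st5, st6}.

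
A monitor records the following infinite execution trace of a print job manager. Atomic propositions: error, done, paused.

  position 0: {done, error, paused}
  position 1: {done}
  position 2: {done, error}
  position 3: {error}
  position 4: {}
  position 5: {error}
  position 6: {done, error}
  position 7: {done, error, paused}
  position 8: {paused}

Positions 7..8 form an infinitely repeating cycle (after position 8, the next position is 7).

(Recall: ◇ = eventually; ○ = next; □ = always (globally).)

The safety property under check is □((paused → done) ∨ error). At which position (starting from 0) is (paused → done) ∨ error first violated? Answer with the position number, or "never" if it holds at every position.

8

Check (paused → done) ∨ error at each position in order: 0 ✓, 1 ✓, 2 ✓, 3 ✓, 4 ✓, 5 ✓, 6 ✓, 7 ✓.
At position 8 the labels are {paused}, so (paused → done) ∨ error is false there. This is the first violation.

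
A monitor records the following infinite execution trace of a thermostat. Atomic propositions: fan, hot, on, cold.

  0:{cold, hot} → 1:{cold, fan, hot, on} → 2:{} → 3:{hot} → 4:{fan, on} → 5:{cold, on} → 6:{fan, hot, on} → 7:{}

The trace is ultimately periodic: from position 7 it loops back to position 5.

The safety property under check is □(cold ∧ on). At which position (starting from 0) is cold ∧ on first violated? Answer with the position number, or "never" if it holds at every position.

At position 0 the labels are {cold, hot}, so cold ∧ on is false there. This is the first violation.

0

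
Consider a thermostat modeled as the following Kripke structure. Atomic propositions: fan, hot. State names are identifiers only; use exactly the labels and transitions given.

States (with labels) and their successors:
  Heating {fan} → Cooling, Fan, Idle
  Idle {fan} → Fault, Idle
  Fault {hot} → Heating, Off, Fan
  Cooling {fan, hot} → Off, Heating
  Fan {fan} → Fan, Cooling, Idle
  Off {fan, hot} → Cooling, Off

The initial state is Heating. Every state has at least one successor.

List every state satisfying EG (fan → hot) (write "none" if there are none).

States satisfying fan → hot: {Fault, Cooling, Off}.
States satisfying EG (fan → hot): {Fault, Cooling, Off}.

{Fault, Cooling, Off}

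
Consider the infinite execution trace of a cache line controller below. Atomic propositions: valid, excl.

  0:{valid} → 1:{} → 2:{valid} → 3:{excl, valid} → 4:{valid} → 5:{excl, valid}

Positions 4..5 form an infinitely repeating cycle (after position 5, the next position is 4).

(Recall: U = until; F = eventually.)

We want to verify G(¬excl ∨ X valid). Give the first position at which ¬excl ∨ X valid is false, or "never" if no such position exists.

¬excl ∨ X valid holds at every position 0..5, and those are all the positions the trace ever visits, so the invariant G(¬excl ∨ X valid) is never violated.

never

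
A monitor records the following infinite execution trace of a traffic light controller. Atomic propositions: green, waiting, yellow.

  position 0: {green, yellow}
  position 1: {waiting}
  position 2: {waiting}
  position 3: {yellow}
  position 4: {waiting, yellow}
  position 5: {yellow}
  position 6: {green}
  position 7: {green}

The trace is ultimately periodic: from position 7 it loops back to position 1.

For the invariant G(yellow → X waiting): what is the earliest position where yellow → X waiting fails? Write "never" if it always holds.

4

Check yellow → X waiting at each position in order: 0 ✓, 1 ✓, 2 ✓, 3 ✓.
At position 4 the labels are {waiting, yellow} and the next position 5 has {yellow}, so yellow → X waiting is false there. This is the first violation.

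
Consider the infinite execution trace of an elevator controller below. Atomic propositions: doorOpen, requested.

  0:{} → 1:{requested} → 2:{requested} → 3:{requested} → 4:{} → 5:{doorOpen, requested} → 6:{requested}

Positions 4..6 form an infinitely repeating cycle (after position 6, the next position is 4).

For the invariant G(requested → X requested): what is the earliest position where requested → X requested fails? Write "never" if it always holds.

3

Check requested → X requested at each position in order: 0 ✓, 1 ✓, 2 ✓.
At position 3 the labels are {requested} and the next position 4 has {}, so requested → X requested is false there. This is the first violation.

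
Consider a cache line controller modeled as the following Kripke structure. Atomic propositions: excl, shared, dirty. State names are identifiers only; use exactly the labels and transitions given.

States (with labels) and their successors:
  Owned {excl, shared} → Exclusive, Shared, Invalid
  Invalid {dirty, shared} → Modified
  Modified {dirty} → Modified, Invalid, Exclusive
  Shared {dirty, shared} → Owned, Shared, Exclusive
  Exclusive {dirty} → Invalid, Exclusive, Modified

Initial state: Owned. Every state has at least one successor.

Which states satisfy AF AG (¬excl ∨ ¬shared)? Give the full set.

States satisfying AG (¬excl ∨ ¬shared): {Invalid, Modified, Exclusive}.
States satisfying AF AG (¬excl ∨ ¬shared): {Invalid, Modified, Exclusive}.

{Invalid, Modified, Exclusive}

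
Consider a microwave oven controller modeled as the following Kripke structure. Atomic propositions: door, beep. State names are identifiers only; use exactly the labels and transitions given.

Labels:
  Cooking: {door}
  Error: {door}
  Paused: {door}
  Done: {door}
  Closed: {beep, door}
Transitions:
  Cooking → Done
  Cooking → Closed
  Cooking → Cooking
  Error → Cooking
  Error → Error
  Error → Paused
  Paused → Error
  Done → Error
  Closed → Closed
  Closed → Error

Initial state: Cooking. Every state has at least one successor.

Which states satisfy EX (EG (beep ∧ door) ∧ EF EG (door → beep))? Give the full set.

{Cooking, Closed}

States satisfying EG (beep ∧ door) ∧ EF EG (door → beep): {Closed}.
States satisfying EX (EG (beep ∧ door) ∧ EF EG (door → beep)): {Cooking, Closed}.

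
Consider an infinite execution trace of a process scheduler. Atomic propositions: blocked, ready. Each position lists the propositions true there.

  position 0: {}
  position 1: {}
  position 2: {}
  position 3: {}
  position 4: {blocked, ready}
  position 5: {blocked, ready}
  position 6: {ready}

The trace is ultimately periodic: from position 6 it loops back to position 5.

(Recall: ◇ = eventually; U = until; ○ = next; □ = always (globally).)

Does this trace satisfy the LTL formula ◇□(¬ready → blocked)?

□(¬ready → blocked) holds at position 4, which is reachable from 0, so ◇□(¬ready → blocked) holds.

Holds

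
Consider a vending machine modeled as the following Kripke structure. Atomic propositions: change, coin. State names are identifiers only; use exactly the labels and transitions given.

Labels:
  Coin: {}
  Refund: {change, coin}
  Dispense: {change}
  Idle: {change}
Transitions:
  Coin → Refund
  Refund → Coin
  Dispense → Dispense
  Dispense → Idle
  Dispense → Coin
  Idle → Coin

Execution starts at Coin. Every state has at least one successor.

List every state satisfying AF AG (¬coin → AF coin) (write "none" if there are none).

{Coin, Refund, Idle}

States satisfying AG (¬coin → AF coin): {Coin, Refund, Idle}.
States satisfying AF AG (¬coin → AF coin): {Coin, Refund, Idle}.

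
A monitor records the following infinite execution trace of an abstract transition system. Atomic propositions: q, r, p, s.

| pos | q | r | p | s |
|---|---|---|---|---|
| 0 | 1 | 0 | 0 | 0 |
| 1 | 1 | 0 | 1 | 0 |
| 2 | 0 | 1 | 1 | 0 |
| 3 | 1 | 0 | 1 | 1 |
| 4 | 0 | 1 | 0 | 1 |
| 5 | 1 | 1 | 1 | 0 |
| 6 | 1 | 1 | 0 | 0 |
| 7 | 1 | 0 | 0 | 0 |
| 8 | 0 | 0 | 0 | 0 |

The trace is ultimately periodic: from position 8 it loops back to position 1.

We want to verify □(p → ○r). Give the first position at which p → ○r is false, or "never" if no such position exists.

Check p → ○r at each position in order: 0 ✓, 1 ✓.
At position 2 the labels are {p, r} and the next position 3 has {p, q, s}, so p → ○r is false there. This is the first violation.

2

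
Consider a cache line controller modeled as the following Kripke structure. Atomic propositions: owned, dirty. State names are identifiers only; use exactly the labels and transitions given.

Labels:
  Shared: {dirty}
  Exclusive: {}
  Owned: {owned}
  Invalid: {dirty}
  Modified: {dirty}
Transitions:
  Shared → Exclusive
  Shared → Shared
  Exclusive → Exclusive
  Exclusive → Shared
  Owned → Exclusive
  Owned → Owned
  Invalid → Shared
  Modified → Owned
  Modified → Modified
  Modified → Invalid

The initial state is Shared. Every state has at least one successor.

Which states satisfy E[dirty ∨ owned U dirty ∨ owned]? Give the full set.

{Shared, Owned, Invalid, Modified}

States satisfying dirty ∨ owned: {Shared, Owned, Invalid, Modified}.
States satisfying E[dirty ∨ owned U dirty ∨ owned]: {Shared, Owned, Invalid, Modified}.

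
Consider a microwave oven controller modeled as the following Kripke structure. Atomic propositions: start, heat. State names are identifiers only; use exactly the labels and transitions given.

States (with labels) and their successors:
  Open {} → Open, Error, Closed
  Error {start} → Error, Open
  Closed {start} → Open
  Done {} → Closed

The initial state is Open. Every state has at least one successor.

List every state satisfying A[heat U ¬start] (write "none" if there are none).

{Open, Done}

States satisfying heat: ∅.
States satisfying ¬start: {Open, Done}.
States satisfying A[heat U ¬start]: {Open, Done}.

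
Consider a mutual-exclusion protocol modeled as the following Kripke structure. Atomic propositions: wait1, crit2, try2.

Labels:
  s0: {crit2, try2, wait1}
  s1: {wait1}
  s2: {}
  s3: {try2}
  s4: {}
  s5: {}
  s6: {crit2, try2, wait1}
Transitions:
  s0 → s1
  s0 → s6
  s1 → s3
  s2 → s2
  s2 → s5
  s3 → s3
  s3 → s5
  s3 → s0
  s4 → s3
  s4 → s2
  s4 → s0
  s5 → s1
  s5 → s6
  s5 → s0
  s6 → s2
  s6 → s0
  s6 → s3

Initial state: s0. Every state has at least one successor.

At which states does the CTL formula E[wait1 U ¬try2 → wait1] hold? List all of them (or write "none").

{s0, s1, s3, s6}

States satisfying wait1: {s0, s1, s6}.
States satisfying ¬try2 → wait1: {s0, s1, s3, s6}.
States satisfying E[wait1 U ¬try2 → wait1]: {s0, s1, s3, s6}.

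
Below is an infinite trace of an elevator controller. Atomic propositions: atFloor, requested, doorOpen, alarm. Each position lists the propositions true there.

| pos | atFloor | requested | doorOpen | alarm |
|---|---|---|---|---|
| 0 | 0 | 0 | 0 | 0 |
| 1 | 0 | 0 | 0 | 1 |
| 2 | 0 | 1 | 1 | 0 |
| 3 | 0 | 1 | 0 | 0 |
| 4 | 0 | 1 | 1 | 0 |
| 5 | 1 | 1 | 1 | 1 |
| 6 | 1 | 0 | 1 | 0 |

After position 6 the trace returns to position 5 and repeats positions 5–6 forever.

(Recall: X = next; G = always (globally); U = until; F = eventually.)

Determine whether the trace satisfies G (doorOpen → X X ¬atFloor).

Violated

doorOpen → X X ¬atFloor must hold at every position from 0 onward. It fails at position 4, so G (doorOpen → X X ¬atFloor) is false.
Positions where doorOpen holds: 2, 4, 5, 6.
Check X X ¬atFloor at each: 2→ok, 4→fails, 5→fails, 6→fails.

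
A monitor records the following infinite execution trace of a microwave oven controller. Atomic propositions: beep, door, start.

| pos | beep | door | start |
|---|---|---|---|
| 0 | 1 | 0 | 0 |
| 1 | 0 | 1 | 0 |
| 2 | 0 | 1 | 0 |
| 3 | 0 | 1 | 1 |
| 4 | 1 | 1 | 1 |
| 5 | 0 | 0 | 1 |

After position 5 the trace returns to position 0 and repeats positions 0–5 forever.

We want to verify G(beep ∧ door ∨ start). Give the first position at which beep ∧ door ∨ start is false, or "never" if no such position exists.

At position 0 the labels are {beep}, so beep ∧ door ∨ start is false there. This is the first violation.

0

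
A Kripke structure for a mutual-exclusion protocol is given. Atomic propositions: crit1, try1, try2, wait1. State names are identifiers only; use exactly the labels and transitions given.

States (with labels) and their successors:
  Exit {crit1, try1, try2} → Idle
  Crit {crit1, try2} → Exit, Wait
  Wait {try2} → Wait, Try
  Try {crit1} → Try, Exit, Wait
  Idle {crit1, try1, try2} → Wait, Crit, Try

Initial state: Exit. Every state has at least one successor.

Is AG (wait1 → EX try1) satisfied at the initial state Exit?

Satisfied

States satisfying wait1 → EX try1: {Exit, Crit, Wait, Try, Idle}.
States satisfying AG (wait1 → EX try1): {Exit, Crit, Wait, Try, Idle}.
Every state reachable from Exit satisfies wait1 → EX try1.
Exit ∈ Sat(AG (wait1 → EX try1)).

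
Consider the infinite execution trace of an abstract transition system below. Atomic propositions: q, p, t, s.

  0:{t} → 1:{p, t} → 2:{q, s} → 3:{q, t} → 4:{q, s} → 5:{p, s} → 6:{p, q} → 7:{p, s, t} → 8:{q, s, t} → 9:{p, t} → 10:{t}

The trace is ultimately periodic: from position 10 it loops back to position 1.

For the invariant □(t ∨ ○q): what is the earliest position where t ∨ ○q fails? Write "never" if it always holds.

4

Check t ∨ ○q at each position in order: 0 ✓, 1 ✓, 2 ✓, 3 ✓.
At position 4 the labels are {q, s} and the next position 5 has {p, s}, so t ∨ ○q is false there. This is the first violation.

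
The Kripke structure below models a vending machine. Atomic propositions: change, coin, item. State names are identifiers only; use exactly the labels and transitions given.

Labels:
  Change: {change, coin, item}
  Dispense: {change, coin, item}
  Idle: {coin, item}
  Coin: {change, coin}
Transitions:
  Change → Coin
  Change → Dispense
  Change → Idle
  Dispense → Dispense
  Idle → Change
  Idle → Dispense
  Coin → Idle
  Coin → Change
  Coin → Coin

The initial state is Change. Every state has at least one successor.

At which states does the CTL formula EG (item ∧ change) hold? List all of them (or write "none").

{Change, Dispense}

States satisfying item ∧ change: {Change, Dispense}.
States satisfying EG (item ∧ change): {Change, Dispense}.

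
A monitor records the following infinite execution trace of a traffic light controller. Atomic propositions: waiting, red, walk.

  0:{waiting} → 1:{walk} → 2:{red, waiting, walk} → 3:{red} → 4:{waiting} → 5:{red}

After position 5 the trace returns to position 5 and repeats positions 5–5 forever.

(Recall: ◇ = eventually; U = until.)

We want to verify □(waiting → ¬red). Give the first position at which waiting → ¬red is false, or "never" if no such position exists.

2

Check waiting → ¬red at each position in order: 0 ✓, 1 ✓.
At position 2 the labels are {red, waiting, walk}, so waiting → ¬red is false there. This is the first violation.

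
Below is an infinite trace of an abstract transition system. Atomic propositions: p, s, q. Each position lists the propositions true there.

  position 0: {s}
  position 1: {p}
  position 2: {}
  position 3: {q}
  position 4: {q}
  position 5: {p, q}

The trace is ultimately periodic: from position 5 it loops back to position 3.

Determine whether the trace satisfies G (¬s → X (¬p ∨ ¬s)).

Satisfied

¬s → X (¬p ∨ ¬s) holds at every position 0..5, and those are all positions ever visited, so G (¬s → X (¬p ∨ ¬s)) holds.
Positions where ¬s holds: 1, 2, 3, 4, 5.
Check X (¬p ∨ ¬s) at each: 1→ok, 2→ok, 3→ok, 4→ok, 5→ok.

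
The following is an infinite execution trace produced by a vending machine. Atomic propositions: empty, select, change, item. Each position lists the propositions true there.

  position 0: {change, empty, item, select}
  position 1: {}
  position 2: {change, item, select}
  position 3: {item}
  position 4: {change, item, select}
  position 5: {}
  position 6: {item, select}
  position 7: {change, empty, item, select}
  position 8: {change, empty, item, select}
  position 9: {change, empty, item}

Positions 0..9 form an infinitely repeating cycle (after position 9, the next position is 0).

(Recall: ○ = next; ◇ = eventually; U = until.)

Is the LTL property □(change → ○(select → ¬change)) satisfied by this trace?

change → ○(select → ¬change) must hold at every position from 0 onward. It fails at position 7, so □(change → ○(select → ¬change)) is false.
Positions where change holds: 0, 2, 4, 7, 8, 9.
Check ○(select → ¬change) at each: 0→ok, 2→ok, 4→ok, 7→fails, 8→ok, 9→fails.

Violated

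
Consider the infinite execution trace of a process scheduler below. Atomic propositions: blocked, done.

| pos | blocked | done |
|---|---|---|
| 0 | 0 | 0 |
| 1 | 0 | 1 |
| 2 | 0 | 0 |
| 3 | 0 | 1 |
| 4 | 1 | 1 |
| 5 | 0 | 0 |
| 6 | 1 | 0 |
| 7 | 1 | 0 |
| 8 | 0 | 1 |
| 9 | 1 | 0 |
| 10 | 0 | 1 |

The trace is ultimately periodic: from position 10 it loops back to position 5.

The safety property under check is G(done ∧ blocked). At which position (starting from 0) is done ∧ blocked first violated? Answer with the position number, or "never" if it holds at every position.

0

At position 0 the labels are {}, so done ∧ blocked is false there. This is the first violation.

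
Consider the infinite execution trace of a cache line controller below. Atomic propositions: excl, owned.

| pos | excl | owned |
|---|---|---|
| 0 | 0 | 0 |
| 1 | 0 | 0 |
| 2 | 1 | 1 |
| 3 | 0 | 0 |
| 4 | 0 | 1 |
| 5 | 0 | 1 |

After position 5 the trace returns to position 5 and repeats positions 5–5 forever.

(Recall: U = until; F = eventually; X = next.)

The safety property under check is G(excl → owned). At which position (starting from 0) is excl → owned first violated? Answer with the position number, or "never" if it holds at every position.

excl → owned holds at every position 0..5, and those are all the positions the trace ever visits, so the invariant G(excl → owned) is never violated.

never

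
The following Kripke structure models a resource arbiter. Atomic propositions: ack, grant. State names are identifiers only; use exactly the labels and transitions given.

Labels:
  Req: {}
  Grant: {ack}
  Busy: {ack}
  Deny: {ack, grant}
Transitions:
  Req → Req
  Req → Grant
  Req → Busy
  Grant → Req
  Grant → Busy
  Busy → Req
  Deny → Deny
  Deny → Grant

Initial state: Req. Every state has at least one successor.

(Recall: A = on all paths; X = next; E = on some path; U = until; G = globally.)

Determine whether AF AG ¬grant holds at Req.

States satisfying AG ¬grant: {Req, Grant, Busy}.
States satisfying AF AG ¬grant: {Req, Grant, Busy}.
Req ∈ Sat(AF AG ¬grant).

Yes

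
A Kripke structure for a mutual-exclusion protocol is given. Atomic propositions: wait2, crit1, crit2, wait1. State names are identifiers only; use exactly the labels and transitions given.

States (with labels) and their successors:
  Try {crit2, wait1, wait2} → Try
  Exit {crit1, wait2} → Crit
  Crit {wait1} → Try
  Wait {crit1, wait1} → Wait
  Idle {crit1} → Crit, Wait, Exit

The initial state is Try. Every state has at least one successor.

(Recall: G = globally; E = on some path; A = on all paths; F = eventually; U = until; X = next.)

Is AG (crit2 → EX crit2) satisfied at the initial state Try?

States satisfying crit2 → EX crit2: {Try, Exit, Crit, Wait, Idle}.
States satisfying AG (crit2 → EX crit2): {Try, Exit, Crit, Wait, Idle}.
Every state reachable from Try satisfies crit2 → EX crit2.
Try ∈ Sat(AG (crit2 → EX crit2)).

Yes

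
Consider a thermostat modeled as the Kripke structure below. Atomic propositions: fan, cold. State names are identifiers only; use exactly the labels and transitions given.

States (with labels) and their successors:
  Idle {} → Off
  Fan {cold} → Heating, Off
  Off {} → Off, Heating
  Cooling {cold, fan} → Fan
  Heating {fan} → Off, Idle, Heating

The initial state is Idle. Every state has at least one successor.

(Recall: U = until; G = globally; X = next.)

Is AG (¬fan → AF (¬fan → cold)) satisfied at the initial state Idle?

Violated

States satisfying ¬fan → AF (¬fan → cold): {Fan, Cooling, Heating}.
States satisfying AG (¬fan → AF (¬fan → cold)): ∅.
Idle is reachable from Idle and violates ¬fan → AF (¬fan → cold), so AG fails at Idle.
Idle ∉ Sat(AG (¬fan → AF (¬fan → cold))).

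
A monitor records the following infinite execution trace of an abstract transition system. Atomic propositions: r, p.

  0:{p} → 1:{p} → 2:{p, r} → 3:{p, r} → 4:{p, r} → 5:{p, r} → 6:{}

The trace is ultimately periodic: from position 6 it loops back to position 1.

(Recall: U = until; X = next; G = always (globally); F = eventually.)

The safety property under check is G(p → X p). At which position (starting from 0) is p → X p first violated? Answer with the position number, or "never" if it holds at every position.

Check p → X p at each position in order: 0 ✓, 1 ✓, 2 ✓, 3 ✓, 4 ✓.
At position 5 the labels are {p, r} and the next position 6 has {}, so p → X p is false there. This is the first violation.

5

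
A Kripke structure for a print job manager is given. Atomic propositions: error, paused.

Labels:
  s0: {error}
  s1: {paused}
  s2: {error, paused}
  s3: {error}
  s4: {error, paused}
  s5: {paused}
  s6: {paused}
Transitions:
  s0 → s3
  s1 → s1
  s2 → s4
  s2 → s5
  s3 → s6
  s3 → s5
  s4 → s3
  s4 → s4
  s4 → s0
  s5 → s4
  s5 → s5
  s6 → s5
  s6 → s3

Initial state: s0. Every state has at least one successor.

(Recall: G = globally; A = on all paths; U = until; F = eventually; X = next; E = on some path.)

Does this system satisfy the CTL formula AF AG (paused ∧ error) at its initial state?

States satisfying AG (paused ∧ error): ∅.
States satisfying AF AG (paused ∧ error): ∅.
There is a path from s0 along which AG (paused ∧ error) never holds.
s0 ∉ Sat(AF AG (paused ∧ error)).

Violated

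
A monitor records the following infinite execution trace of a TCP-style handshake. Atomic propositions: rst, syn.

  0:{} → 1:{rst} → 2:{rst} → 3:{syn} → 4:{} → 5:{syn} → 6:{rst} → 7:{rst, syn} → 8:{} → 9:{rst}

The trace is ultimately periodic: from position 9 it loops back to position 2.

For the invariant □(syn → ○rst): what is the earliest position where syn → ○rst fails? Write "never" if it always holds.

3

Check syn → ○rst at each position in order: 0 ✓, 1 ✓, 2 ✓.
At position 3 the labels are {syn} and the next position 4 has {}, so syn → ○rst is false there. This is the first violation.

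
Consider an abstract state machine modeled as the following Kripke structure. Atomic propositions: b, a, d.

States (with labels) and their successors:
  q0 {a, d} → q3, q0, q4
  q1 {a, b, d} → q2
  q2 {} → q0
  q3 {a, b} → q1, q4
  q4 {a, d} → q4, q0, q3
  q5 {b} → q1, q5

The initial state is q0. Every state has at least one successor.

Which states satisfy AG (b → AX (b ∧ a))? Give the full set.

none

States satisfying b → AX (b ∧ a): {q0, q2, q4}.
States satisfying AG (b → AX (b ∧ a)): ∅.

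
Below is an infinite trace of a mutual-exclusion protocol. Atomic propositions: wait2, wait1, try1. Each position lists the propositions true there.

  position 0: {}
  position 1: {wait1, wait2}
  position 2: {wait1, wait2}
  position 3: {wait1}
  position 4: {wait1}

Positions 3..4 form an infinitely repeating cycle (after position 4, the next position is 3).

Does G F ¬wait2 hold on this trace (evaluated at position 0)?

Satisfied

F ¬wait2 holds at every position 0..4, and those are all positions ever visited, so G F ¬wait2 holds.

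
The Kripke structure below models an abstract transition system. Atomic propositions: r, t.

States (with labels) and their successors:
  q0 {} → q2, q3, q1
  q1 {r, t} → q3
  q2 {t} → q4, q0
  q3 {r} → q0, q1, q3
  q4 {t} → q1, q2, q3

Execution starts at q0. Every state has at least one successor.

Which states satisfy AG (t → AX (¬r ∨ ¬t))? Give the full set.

none

States satisfying t → AX (¬r ∨ ¬t): {q0, q1, q2, q3}.
States satisfying AG (t → AX (¬r ∨ ¬t)): ∅.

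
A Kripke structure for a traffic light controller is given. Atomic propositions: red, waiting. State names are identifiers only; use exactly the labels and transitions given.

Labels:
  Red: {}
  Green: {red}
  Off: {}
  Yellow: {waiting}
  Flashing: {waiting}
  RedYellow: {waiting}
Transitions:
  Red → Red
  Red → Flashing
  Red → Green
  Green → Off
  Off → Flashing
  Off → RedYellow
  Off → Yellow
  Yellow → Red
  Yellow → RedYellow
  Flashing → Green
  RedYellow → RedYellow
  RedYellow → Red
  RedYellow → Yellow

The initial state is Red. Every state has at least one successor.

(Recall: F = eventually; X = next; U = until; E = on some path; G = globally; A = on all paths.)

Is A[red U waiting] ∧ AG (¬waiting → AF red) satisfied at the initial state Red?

States satisfying red: {Green}.
States satisfying waiting: {Yellow, Flashing, RedYellow}.
States satisfying A[red U waiting]: {Yellow, Flashing, RedYellow}.
States satisfying ¬waiting → AF red: {Green, Yellow, Flashing, RedYellow}.
States satisfying AG (¬waiting → AF red): ∅.
States satisfying A[red U waiting] ∧ AG (¬waiting → AF red): ∅.
Red ∉ Sat(A[red U waiting] ∧ AG (¬waiting → AF red)).

Violated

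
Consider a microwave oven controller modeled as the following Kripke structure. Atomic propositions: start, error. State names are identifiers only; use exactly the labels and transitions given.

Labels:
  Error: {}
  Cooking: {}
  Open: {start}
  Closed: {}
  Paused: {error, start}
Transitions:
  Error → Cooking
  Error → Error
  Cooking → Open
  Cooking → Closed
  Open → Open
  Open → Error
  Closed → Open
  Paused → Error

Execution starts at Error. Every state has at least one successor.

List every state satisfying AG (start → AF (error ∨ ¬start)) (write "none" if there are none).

none

States satisfying start → AF (error ∨ ¬start): {Error, Cooking, Closed, Paused}.
States satisfying AG (start → AF (error ∨ ¬start)): ∅.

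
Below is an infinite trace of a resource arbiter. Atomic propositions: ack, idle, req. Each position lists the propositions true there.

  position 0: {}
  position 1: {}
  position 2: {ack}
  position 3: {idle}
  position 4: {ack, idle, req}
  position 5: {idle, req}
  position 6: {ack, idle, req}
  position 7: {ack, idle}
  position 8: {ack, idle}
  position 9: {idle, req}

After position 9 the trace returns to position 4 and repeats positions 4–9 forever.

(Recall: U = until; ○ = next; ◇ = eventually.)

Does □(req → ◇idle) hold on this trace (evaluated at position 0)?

Yes

req → ◇idle holds at every position 0..9, and those are all positions ever visited, so □(req → ◇idle) holds.
Positions where req holds: 4, 5, 6, 9.
Check ◇idle at each: 4→ok, 5→ok, 6→ok, 9→ok.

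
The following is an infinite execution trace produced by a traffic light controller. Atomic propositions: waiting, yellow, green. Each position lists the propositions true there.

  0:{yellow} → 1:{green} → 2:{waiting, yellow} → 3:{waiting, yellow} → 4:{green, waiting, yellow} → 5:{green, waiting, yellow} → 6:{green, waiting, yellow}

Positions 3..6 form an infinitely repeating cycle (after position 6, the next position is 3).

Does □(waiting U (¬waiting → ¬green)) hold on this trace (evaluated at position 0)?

waiting U (¬waiting → ¬green) must hold at every position from 0 onward. It fails at position 1, so □(waiting U (¬waiting → ¬green)) is false.

No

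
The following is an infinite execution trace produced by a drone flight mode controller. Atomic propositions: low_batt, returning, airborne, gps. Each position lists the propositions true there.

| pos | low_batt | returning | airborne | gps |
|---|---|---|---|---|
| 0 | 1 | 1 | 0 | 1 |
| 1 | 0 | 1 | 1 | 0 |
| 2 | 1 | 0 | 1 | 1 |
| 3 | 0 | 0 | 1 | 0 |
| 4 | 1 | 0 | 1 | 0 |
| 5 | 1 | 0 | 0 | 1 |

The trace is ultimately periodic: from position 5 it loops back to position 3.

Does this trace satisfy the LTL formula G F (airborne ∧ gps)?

No

F (airborne ∧ gps) must hold at every position from 0 onward. It fails at position 3, so G F (airborne ∧ gps) is false.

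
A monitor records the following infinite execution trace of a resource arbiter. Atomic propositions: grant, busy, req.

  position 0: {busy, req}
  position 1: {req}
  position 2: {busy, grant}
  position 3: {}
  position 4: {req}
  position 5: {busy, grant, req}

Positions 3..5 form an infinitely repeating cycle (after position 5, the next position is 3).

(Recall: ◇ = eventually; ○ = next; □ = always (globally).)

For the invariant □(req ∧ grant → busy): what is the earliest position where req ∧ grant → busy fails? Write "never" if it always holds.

req ∧ grant → busy holds at every position 0..5, and those are all the positions the trace ever visits, so the invariant □(req ∧ grant → busy) is never violated.

never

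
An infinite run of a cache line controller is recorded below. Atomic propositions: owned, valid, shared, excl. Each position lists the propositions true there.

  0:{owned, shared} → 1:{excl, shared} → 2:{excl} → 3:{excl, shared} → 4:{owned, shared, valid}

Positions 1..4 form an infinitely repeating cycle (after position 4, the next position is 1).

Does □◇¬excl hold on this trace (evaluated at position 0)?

◇¬excl holds at every position 0..4, and those are all positions ever visited, so □◇¬excl holds.

Satisfied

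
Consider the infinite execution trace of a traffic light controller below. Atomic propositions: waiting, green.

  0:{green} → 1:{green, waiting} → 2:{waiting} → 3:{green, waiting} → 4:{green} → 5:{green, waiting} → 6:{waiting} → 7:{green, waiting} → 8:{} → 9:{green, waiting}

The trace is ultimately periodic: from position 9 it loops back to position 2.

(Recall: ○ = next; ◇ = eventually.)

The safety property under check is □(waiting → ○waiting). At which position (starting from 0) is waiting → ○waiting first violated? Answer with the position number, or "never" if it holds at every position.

3

Check waiting → ○waiting at each position in order: 0 ✓, 1 ✓, 2 ✓.
At position 3 the labels are {green, waiting} and the next position 4 has {green}, so waiting → ○waiting is false there. This is the first violation.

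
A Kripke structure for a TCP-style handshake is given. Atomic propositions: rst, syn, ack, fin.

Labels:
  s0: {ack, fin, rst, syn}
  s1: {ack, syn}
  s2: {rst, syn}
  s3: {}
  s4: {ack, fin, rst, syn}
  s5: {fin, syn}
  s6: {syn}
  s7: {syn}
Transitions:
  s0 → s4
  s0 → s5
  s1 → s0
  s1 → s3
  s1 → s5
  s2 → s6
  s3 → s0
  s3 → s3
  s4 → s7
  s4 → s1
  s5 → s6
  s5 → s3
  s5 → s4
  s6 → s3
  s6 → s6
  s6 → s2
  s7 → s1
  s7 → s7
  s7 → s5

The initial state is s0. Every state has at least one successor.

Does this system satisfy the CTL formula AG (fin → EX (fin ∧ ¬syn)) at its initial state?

Violated

States satisfying fin → EX (fin ∧ ¬syn): {s1, s2, s3, s6, s7}.
States satisfying AG (fin → EX (fin ∧ ¬syn)): ∅.
s0 is reachable from s0 and violates fin → EX (fin ∧ ¬syn), so AG fails at s0.
s0 ∉ Sat(AG (fin → EX (fin ∧ ¬syn))).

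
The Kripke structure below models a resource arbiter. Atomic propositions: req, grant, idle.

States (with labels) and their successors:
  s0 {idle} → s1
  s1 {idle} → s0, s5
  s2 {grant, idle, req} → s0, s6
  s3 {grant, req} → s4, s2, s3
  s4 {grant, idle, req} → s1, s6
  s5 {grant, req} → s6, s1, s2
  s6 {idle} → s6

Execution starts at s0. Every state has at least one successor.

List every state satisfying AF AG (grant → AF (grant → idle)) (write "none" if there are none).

States satisfying AG (grant → AF (grant → idle)): {s0, s1, s2, s4, s5, s6}.
States satisfying AF AG (grant → AF (grant → idle)): {s0, s1, s2, s4, s5, s6}.

{s0, s1, s2, s4, s5, s6}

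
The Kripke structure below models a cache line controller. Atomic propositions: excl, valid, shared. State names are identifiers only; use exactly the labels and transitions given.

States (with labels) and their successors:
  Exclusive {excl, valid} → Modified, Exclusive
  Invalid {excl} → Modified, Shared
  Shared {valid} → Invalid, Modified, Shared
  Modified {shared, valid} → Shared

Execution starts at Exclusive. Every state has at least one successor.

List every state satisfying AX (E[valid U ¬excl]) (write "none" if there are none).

{Exclusive, Invalid, Modified}

States satisfying E[valid U ¬excl]: {Exclusive, Shared, Modified}.
States satisfying AX (E[valid U ¬excl]): {Exclusive, Invalid, Modified}.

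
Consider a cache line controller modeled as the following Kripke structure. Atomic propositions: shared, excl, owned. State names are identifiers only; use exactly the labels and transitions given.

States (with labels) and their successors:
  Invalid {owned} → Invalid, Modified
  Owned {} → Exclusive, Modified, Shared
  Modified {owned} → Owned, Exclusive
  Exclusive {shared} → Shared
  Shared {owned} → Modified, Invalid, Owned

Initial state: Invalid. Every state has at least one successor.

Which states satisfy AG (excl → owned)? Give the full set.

{Invalid, Owned, Modified, Exclusive, Shared}

States satisfying excl → owned: {Invalid, Owned, Modified, Exclusive, Shared}.
States satisfying AG (excl → owned): {Invalid, Owned, Modified, Exclusive, Shared}.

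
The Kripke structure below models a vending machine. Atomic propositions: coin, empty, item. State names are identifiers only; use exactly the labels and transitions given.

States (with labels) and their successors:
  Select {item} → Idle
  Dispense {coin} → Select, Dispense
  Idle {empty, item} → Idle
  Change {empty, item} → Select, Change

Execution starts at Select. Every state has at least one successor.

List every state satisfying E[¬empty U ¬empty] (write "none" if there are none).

States satisfying ¬empty: {Select, Dispense}.
States satisfying E[¬empty U ¬empty]: {Select, Dispense}.

{Select, Dispense}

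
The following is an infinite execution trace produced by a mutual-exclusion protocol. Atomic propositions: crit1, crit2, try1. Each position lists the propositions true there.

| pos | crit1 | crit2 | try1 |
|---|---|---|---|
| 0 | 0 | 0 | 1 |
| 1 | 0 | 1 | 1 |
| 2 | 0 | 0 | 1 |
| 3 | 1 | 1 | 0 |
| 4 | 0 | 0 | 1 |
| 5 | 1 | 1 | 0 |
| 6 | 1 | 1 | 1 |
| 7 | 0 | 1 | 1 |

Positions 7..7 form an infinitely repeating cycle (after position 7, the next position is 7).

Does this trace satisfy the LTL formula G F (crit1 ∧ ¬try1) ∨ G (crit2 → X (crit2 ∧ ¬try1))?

F (crit1 ∧ ¬try1) must hold at every position from 0 onward. It fails at position 6, so G F (crit1 ∧ ¬try1) is false.
crit2 → X (crit2 ∧ ¬try1) must hold at every position from 0 onward. It fails at position 1, so G (crit2 → X (crit2 ∧ ¬try1)) is false.
Positions where crit2 holds: 1, 3, 5, 6, 7.
Check X (crit2 ∧ ¬try1) at each: 1→fails, 3→fails, 5→fails, 6→fails, 7→fails.
At position 0: G F (crit1 ∧ ¬try1) is false; G (crit2 → X (crit2 ∧ ¬try1)) is false; so G F (crit1 ∧ ¬try1) ∨ G (crit2 → X (crit2 ∧ ¬try1)) is false.

No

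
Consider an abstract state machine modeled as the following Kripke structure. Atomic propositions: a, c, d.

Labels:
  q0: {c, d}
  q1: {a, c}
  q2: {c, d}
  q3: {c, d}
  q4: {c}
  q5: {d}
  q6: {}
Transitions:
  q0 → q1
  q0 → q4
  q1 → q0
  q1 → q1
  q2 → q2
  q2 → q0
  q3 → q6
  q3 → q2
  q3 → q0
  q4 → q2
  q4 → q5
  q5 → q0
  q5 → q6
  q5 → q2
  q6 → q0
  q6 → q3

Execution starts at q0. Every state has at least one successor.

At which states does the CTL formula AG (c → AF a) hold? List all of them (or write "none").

none

States satisfying c → AF a: {q1, q5, q6}.
States satisfying AG (c → AF a): ∅.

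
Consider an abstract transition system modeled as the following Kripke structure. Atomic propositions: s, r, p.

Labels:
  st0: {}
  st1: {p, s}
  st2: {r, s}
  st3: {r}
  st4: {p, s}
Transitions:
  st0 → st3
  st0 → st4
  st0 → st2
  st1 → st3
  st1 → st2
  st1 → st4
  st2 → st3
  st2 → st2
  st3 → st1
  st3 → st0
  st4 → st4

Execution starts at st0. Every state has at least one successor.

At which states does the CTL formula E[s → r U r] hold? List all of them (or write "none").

{st0, st2, st3}

States satisfying s → r: {st0, st2, st3}.
States satisfying r: {st2, st3}.
States satisfying E[s → r U r]: {st0, st2, st3}.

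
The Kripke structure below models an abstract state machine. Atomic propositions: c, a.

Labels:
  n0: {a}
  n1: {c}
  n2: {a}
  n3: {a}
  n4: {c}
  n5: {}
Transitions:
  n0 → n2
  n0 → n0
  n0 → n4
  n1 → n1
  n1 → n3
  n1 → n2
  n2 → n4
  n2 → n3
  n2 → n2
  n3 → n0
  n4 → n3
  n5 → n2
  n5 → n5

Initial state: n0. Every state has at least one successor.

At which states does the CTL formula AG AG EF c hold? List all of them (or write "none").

{n0, n1, n2, n3, n4, n5}

States satisfying AG EF c: {n0, n1, n2, n3, n4, n5}.
States satisfying AG AG EF c: {n0, n1, n2, n3, n4, n5}.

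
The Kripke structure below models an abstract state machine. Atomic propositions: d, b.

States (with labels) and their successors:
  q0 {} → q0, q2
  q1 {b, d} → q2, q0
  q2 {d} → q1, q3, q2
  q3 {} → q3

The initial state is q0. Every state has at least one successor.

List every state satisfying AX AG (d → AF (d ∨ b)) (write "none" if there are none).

States satisfying AG (d → AF (d ∨ b)): {q0, q1, q2, q3}.
States satisfying AX AG (d → AF (d ∨ b)): {q0, q1, q2, q3}.

{q0, q1, q2, q3}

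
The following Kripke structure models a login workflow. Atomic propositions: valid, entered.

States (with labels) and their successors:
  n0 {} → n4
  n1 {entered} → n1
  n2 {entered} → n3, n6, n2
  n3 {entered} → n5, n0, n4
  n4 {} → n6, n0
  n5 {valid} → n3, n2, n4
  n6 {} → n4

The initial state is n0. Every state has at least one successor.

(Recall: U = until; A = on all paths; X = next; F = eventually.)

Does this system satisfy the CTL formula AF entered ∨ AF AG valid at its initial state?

No

States satisfying entered: {n1, n2, n3}.
States satisfying AF entered: {n1, n2, n3}.
States satisfying AG valid: ∅.
States satisfying AF AG valid: ∅.
States satisfying AF entered ∨ AF AG valid: {n1, n2, n3}.
n0 ∉ Sat(AF entered ∨ AF AG valid).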